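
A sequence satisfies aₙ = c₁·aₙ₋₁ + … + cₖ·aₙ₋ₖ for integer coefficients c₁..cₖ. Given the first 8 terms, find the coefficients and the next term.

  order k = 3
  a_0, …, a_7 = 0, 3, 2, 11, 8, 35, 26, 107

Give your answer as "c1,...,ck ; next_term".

1,3,-3 ; 80

  a_3 = 1·2 + 3·3 + -3·0 = 11
  a_4 = 1·11 + 3·2 + -3·3 = 8
  a_5 = 1·8 + 3·11 + -3·2 = 35
  a_6 = 1·35 + 3·8 + -3·11 = 26
  a_7 = 1·26 + 3·35 + -3·8 = 107
  a_8 = 1·107 + 3·26 + -3·35 = 80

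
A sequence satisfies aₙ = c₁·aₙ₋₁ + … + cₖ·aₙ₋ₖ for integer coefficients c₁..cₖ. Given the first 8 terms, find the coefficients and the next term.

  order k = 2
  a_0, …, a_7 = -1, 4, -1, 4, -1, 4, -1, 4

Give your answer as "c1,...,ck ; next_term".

0,1 ; -1

  a_2 = 0·4 + 1·-1 = -1
  a_3 = 0·-1 + 1·4 = 4
  a_4 = 0·4 + 1·-1 = -1
  a_5 = 0·-1 + 1·4 = 4
  a_6 = 0·4 + 1·-1 = -1
  a_7 = 0·-1 + 1·4 = 4
  a_8 = 0·4 + 1·-1 = -1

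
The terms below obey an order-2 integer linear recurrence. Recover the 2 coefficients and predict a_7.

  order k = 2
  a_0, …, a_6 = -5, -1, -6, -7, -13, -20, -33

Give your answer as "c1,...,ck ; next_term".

  a_2 = 1·-1 + 1·-5 = -6
  a_3 = 1·-6 + 1·-1 = -7
  a_4 = 1·-7 + 1·-6 = -13
  a_5 = 1·-13 + 1·-7 = -20
  a_6 = 1·-20 + 1·-13 = -33
  a_7 = 1·-33 + 1·-20 = -53

1,1 ; -53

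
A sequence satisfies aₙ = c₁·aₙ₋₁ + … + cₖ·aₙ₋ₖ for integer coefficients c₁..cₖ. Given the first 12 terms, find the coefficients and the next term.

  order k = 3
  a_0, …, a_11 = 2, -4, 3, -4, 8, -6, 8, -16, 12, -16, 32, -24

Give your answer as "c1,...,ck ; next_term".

  a_3 = 0·3 + 0·-4 + -2·2 = -4
  a_4 = 0·-4 + 0·3 + -2·-4 = 8
  a_5 = 0·8 + 0·-4 + -2·3 = -6
  a_6 = 0·-6 + 0·8 + -2·-4 = 8
  a_7 = 0·8 + 0·-6 + -2·8 = -16
  a_8 = 0·-16 + 0·8 + -2·-6 = 12
  a_9 = 0·12 + 0·-16 + -2·8 = -16
  a_10 = 0·-16 + 0·12 + -2·-16 = 32
  a_11 = 0·32 + 0·-16 + -2·12 = -24
  a_12 = 0·-24 + 0·32 + -2·-16 = 32

0,0,-2 ; 32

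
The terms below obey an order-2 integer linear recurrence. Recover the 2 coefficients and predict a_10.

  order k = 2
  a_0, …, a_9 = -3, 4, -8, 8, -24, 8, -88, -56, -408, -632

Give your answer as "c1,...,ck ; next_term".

  a_2 = 1·4 + 4·-3 = -8
  a_3 = 1·-8 + 4·4 = 8
  a_4 = 1·8 + 4·-8 = -24
  a_5 = 1·-24 + 4·8 = 8
  a_6 = 1·8 + 4·-24 = -88
  a_7 = 1·-88 + 4·8 = -56
  a_8 = 1·-56 + 4·-88 = -408
  a_9 = 1·-408 + 4·-56 = -632
  a_10 = 1·-632 + 4·-408 = -2264

1,4 ; -2264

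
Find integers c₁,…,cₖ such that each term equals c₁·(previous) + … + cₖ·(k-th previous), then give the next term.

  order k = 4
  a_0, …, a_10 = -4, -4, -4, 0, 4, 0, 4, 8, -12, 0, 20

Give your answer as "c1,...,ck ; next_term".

0,-1,2,-2 ; -40

  a_4 = 0·0 + -1·-4 + 2·-4 + -2·-4 = 4
  a_5 = 0·4 + -1·0 + 2·-4 + -2·-4 = 0
  a_6 = 0·0 + -1·4 + 2·0 + -2·-4 = 4
  a_7 = 0·4 + -1·0 + 2·4 + -2·0 = 8
  a_8 = 0·8 + -1·4 + 2·0 + -2·4 = -12
  a_9 = 0·-12 + -1·8 + 2·4 + -2·0 = 0
  a_10 = 0·0 + -1·-12 + 2·8 + -2·4 = 20
  a_11 = 0·20 + -1·0 + 2·-12 + -2·8 = -40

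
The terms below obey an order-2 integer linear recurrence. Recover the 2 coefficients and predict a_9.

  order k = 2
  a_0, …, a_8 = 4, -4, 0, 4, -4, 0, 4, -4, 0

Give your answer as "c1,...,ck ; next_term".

  a_2 = -1·-4 + -1·4 = 0
  a_3 = -1·0 + -1·-4 = 4
  a_4 = -1·4 + -1·0 = -4
  a_5 = -1·-4 + -1·4 = 0
  a_6 = -1·0 + -1·-4 = 4
  a_7 = -1·4 + -1·0 = -4
  a_8 = -1·-4 + -1·4 = 0
  a_9 = -1·0 + -1·-4 = 4

-1,-1 ; 4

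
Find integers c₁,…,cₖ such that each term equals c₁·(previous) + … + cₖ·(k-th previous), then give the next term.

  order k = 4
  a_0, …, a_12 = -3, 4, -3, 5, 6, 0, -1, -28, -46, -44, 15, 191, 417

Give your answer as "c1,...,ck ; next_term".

  a_4 = 1·5 + 0·-3 + -2·4 + -3·-3 = 6
  a_5 = 1·6 + 0·5 + -2·-3 + -3·4 = 0
  a_6 = 1·0 + 0·6 + -2·5 + -3·-3 = -1
  a_7 = 1·-1 + 0·0 + -2·6 + -3·5 = -28
  a_8 = 1·-28 + 0·-1 + -2·0 + -3·6 = -46
  a_9 = 1·-46 + 0·-28 + -2·-1 + -3·0 = -44
  a_10 = 1·-44 + 0·-46 + -2·-28 + -3·-1 = 15
  a_11 = 1·15 + 0·-44 + -2·-46 + -3·-28 = 191
  a_12 = 1·191 + 0·15 + -2·-44 + -3·-46 = 417
  a_13 = 1·417 + 0·191 + -2·15 + -3·-44 = 519

1,0,-2,-3 ; 519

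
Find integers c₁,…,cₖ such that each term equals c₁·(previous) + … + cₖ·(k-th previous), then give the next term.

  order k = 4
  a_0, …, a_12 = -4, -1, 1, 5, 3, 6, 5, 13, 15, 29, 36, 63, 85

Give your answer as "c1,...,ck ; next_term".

1,1,-1,1 ; 141

  a_4 = 1·5 + 1·1 + -1·-1 + 1·-4 = 3
  a_5 = 1·3 + 1·5 + -1·1 + 1·-1 = 6
  a_6 = 1·6 + 1·3 + -1·5 + 1·1 = 5
  a_7 = 1·5 + 1·6 + -1·3 + 1·5 = 13
  a_8 = 1·13 + 1·5 + -1·6 + 1·3 = 15
  a_9 = 1·15 + 1·13 + -1·5 + 1·6 = 29
  a_10 = 1·29 + 1·15 + -1·13 + 1·5 = 36
  a_11 = 1·36 + 1·29 + -1·15 + 1·13 = 63
  a_12 = 1·63 + 1·36 + -1·29 + 1·15 = 85
  a_13 = 1·85 + 1·63 + -1·36 + 1·29 = 141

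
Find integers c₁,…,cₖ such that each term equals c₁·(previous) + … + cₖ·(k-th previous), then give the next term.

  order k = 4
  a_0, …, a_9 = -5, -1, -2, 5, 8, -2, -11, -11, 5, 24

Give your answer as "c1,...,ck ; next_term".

0,-1,-1,-1 ; 17

  a_4 = 0·5 + -1·-2 + -1·-1 + -1·-5 = 8
  a_5 = 0·8 + -1·5 + -1·-2 + -1·-1 = -2
  a_6 = 0·-2 + -1·8 + -1·5 + -1·-2 = -11
  a_7 = 0·-11 + -1·-2 + -1·8 + -1·5 = -11
  a_8 = 0·-11 + -1·-11 + -1·-2 + -1·8 = 5
  a_9 = 0·5 + -1·-11 + -1·-11 + -1·-2 = 24
  a_10 = 0·24 + -1·5 + -1·-11 + -1·-11 = 17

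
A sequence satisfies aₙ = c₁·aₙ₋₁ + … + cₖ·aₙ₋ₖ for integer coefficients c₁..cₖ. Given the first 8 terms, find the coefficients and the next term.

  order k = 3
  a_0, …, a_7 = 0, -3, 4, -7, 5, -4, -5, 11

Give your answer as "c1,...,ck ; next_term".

  a_3 = -1·4 + 1·-3 + 2·0 = -7
  a_4 = -1·-7 + 1·4 + 2·-3 = 5
  a_5 = -1·5 + 1·-7 + 2·4 = -4
  a_6 = -1·-4 + 1·5 + 2·-7 = -5
  a_7 = -1·-5 + 1·-4 + 2·5 = 11
  a_8 = -1·11 + 1·-5 + 2·-4 = -24

-1,1,2 ; -24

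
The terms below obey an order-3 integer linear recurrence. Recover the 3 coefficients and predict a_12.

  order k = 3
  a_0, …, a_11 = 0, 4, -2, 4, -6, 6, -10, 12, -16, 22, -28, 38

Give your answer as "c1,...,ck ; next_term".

0,1,-1 ; -50

  a_3 = 0·-2 + 1·4 + -1·0 = 4
  a_4 = 0·4 + 1·-2 + -1·4 = -6
  a_5 = 0·-6 + 1·4 + -1·-2 = 6
  a_6 = 0·6 + 1·-6 + -1·4 = -10
  a_7 = 0·-10 + 1·6 + -1·-6 = 12
  a_8 = 0·12 + 1·-10 + -1·6 = -16
  a_9 = 0·-16 + 1·12 + -1·-10 = 22
  a_10 = 0·22 + 1·-16 + -1·12 = -28
  a_11 = 0·-28 + 1·22 + -1·-16 = 38
  a_12 = 0·38 + 1·-28 + -1·22 = -50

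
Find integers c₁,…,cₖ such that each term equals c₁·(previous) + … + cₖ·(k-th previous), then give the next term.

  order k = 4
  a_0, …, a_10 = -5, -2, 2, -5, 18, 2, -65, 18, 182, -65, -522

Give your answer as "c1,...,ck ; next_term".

  a_4 = -1·-5 + -4·2 + -3·-2 + -3·-5 = 18
  a_5 = -1·18 + -4·-5 + -3·2 + -3·-2 = 2
  a_6 = -1·2 + -4·18 + -3·-5 + -3·2 = -65
  a_7 = -1·-65 + -4·2 + -3·18 + -3·-5 = 18
  a_8 = -1·18 + -4·-65 + -3·2 + -3·18 = 182
  a_9 = -1·182 + -4·18 + -3·-65 + -3·2 = -65
  a_10 = -1·-65 + -4·182 + -3·18 + -3·-65 = -522
  a_11 = -1·-522 + -4·-65 + -3·182 + -3·18 = 182

-1,-4,-3,-3 ; 182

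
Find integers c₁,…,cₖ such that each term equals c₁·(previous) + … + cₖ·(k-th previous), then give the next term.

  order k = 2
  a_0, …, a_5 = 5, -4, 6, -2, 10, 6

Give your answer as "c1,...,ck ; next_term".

  a_2 = 1·-4 + 2·5 = 6
  a_3 = 1·6 + 2·-4 = -2
  a_4 = 1·-2 + 2·6 = 10
  a_5 = 1·10 + 2·-2 = 6
  a_6 = 1·6 + 2·10 = 26

1,2 ; 26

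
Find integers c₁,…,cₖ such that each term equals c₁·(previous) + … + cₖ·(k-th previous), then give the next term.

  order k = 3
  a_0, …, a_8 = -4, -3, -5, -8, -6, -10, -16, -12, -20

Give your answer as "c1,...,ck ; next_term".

0,0,2 ; -32

  a_3 = 0·-5 + 0·-3 + 2·-4 = -8
  a_4 = 0·-8 + 0·-5 + 2·-3 = -6
  a_5 = 0·-6 + 0·-8 + 2·-5 = -10
  a_6 = 0·-10 + 0·-6 + 2·-8 = -16
  a_7 = 0·-16 + 0·-10 + 2·-6 = -12
  a_8 = 0·-12 + 0·-16 + 2·-10 = -20
  a_9 = 0·-20 + 0·-12 + 2·-16 = -32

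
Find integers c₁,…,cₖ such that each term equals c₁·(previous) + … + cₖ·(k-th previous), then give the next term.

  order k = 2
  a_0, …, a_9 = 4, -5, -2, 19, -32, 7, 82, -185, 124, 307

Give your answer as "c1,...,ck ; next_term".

-2,-3 ; -986

  a_2 = -2·-5 + -3·4 = -2
  a_3 = -2·-2 + -3·-5 = 19
  a_4 = -2·19 + -3·-2 = -32
  a_5 = -2·-32 + -3·19 = 7
  a_6 = -2·7 + -3·-32 = 82
  a_7 = -2·82 + -3·7 = -185
  a_8 = -2·-185 + -3·82 = 124
  a_9 = -2·124 + -3·-185 = 307
  a_10 = -2·307 + -3·124 = -986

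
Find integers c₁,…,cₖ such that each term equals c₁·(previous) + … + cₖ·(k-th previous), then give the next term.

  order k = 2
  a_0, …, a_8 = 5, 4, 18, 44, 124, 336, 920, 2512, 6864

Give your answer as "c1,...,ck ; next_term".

2,2 ; 18752

  a_2 = 2·4 + 2·5 = 18
  a_3 = 2·18 + 2·4 = 44
  a_4 = 2·44 + 2·18 = 124
  a_5 = 2·124 + 2·44 = 336
  a_6 = 2·336 + 2·124 = 920
  a_7 = 2·920 + 2·336 = 2512
  a_8 = 2·2512 + 2·920 = 6864
  a_9 = 2·6864 + 2·2512 = 18752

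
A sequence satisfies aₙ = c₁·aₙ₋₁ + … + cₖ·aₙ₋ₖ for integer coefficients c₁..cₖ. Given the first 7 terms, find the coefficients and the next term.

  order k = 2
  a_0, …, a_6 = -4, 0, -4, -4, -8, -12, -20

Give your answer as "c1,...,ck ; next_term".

1,1 ; -32

  a_2 = 1·0 + 1·-4 = -4
  a_3 = 1·-4 + 1·0 = -4
  a_4 = 1·-4 + 1·-4 = -8
  a_5 = 1·-8 + 1·-4 = -12
  a_6 = 1·-12 + 1·-8 = -20
  a_7 = 1·-20 + 1·-12 = -32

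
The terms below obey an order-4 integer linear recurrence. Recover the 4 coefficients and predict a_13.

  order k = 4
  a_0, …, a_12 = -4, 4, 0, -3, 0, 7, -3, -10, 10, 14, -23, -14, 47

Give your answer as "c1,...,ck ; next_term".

0,-1,1,1 ; 5

  a_4 = 0·-3 + -1·0 + 1·4 + 1·-4 = 0
  a_5 = 0·0 + -1·-3 + 1·0 + 1·4 = 7
  a_6 = 0·7 + -1·0 + 1·-3 + 1·0 = -3
  a_7 = 0·-3 + -1·7 + 1·0 + 1·-3 = -10
  a_8 = 0·-10 + -1·-3 + 1·7 + 1·0 = 10
  a_9 = 0·10 + -1·-10 + 1·-3 + 1·7 = 14
  a_10 = 0·14 + -1·10 + 1·-10 + 1·-3 = -23
  a_11 = 0·-23 + -1·14 + 1·10 + 1·-10 = -14
  a_12 = 0·-14 + -1·-23 + 1·14 + 1·10 = 47
  a_13 = 0·47 + -1·-14 + 1·-23 + 1·14 = 5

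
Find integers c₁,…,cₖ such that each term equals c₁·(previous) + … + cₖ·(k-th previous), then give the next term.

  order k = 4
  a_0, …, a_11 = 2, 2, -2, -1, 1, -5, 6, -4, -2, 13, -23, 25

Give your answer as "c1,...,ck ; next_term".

-1,0,1,-1 ; -10

  a_4 = -1·-1 + 0·-2 + 1·2 + -1·2 = 1
  a_5 = -1·1 + 0·-1 + 1·-2 + -1·2 = -5
  a_6 = -1·-5 + 0·1 + 1·-1 + -1·-2 = 6
  a_7 = -1·6 + 0·-5 + 1·1 + -1·-1 = -4
  a_8 = -1·-4 + 0·6 + 1·-5 + -1·1 = -2
  a_9 = -1·-2 + 0·-4 + 1·6 + -1·-5 = 13
  a_10 = -1·13 + 0·-2 + 1·-4 + -1·6 = -23
  a_11 = -1·-23 + 0·13 + 1·-2 + -1·-4 = 25
  a_12 = -1·25 + 0·-23 + 1·13 + -1·-2 = -10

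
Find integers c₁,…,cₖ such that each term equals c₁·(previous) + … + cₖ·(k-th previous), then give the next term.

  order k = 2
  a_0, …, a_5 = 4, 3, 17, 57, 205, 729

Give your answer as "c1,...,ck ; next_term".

  a_2 = 3·3 + 2·4 = 17
  a_3 = 3·17 + 2·3 = 57
  a_4 = 3·57 + 2·17 = 205
  a_5 = 3·205 + 2·57 = 729
  a_6 = 3·729 + 2·205 = 2597

3,2 ; 2597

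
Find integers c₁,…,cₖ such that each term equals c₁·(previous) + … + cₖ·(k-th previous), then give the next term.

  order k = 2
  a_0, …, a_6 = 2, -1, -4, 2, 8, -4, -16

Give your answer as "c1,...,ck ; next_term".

0,-2 ; 8

  a_2 = 0·-1 + -2·2 = -4
  a_3 = 0·-4 + -2·-1 = 2
  a_4 = 0·2 + -2·-4 = 8
  a_5 = 0·8 + -2·2 = -4
  a_6 = 0·-4 + -2·8 = -16
  a_7 = 0·-16 + -2·-4 = 8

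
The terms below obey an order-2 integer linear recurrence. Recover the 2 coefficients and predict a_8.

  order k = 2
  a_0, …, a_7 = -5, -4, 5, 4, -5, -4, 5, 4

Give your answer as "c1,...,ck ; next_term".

0,-1 ; -5

  a_2 = 0·-4 + -1·-5 = 5
  a_3 = 0·5 + -1·-4 = 4
  a_4 = 0·4 + -1·5 = -5
  a_5 = 0·-5 + -1·4 = -4
  a_6 = 0·-4 + -1·-5 = 5
  a_7 = 0·5 + -1·-4 = 4
  a_8 = 0·4 + -1·5 = -5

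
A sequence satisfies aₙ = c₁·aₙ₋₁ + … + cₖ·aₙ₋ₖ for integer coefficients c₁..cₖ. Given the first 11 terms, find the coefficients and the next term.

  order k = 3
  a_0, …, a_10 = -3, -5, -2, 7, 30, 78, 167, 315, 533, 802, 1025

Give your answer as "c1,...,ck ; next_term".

3,-2,-1 ; 938

  a_3 = 3·-2 + -2·-5 + -1·-3 = 7
  a_4 = 3·7 + -2·-2 + -1·-5 = 30
  a_5 = 3·30 + -2·7 + -1·-2 = 78
  a_6 = 3·78 + -2·30 + -1·7 = 167
  a_7 = 3·167 + -2·78 + -1·30 = 315
  a_8 = 3·315 + -2·167 + -1·78 = 533
  a_9 = 3·533 + -2·315 + -1·167 = 802
  a_10 = 3·802 + -2·533 + -1·315 = 1025
  a_11 = 3·1025 + -2·802 + -1·533 = 938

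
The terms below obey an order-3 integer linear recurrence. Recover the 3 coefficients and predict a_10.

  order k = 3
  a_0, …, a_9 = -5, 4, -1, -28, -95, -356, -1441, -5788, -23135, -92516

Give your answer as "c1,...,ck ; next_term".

4,-1,4 ; -370081

  a_3 = 4·-1 + -1·4 + 4·-5 = -28
  a_4 = 4·-28 + -1·-1 + 4·4 = -95
  a_5 = 4·-95 + -1·-28 + 4·-1 = -356
  a_6 = 4·-356 + -1·-95 + 4·-28 = -1441
  a_7 = 4·-1441 + -1·-356 + 4·-95 = -5788
  a_8 = 4·-5788 + -1·-1441 + 4·-356 = -23135
  a_9 = 4·-23135 + -1·-5788 + 4·-1441 = -92516
  a_10 = 4·-92516 + -1·-23135 + 4·-5788 = -370081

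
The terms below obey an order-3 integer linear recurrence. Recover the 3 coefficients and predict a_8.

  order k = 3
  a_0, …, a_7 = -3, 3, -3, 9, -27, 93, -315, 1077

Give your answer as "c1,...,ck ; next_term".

  a_3 = -3·-3 + 2·3 + 2·-3 = 9
  a_4 = -3·9 + 2·-3 + 2·3 = -27
  a_5 = -3·-27 + 2·9 + 2·-3 = 93
  a_6 = -3·93 + 2·-27 + 2·9 = -315
  a_7 = -3·-315 + 2·93 + 2·-27 = 1077
  a_8 = -3·1077 + 2·-315 + 2·93 = -3675

-3,2,2 ; -3675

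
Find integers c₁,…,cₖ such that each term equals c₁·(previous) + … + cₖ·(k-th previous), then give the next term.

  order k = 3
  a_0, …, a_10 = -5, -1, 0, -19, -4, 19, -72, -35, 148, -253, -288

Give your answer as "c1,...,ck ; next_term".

  a_3 = 0·0 + -1·-1 + 4·-5 = -19
  a_4 = 0·-19 + -1·0 + 4·-1 = -4
  a_5 = 0·-4 + -1·-19 + 4·0 = 19
  a_6 = 0·19 + -1·-4 + 4·-19 = -72
  a_7 = 0·-72 + -1·19 + 4·-4 = -35
  a_8 = 0·-35 + -1·-72 + 4·19 = 148
  a_9 = 0·148 + -1·-35 + 4·-72 = -253
  a_10 = 0·-253 + -1·148 + 4·-35 = -288
  a_11 = 0·-288 + -1·-253 + 4·148 = 845

0,-1,4 ; 845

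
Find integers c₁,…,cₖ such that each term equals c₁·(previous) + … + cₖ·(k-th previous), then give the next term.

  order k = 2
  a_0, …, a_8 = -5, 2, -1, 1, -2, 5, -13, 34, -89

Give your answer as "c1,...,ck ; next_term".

  a_2 = -3·2 + -1·-5 = -1
  a_3 = -3·-1 + -1·2 = 1
  a_4 = -3·1 + -1·-1 = -2
  a_5 = -3·-2 + -1·1 = 5
  a_6 = -3·5 + -1·-2 = -13
  a_7 = -3·-13 + -1·5 = 34
  a_8 = -3·34 + -1·-13 = -89
  a_9 = -3·-89 + -1·34 = 233

-3,-1 ; 233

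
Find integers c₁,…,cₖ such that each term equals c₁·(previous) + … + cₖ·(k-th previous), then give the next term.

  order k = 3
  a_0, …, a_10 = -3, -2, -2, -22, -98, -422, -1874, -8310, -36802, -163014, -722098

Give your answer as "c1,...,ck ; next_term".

4,1,4 ; -3198614

  a_3 = 4·-2 + 1·-2 + 4·-3 = -22
  a_4 = 4·-22 + 1·-2 + 4·-2 = -98
  a_5 = 4·-98 + 1·-22 + 4·-2 = -422
  a_6 = 4·-422 + 1·-98 + 4·-22 = -1874
  a_7 = 4·-1874 + 1·-422 + 4·-98 = -8310
  a_8 = 4·-8310 + 1·-1874 + 4·-422 = -36802
  a_9 = 4·-36802 + 1·-8310 + 4·-1874 = -163014
  a_10 = 4·-163014 + 1·-36802 + 4·-8310 = -722098
  a_11 = 4·-722098 + 1·-163014 + 4·-36802 = -3198614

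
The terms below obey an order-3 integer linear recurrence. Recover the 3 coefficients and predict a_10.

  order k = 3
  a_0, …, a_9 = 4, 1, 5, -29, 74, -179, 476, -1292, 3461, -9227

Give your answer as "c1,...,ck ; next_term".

-3,-2,-3 ; 24635

  a_3 = -3·5 + -2·1 + -3·4 = -29
  a_4 = -3·-29 + -2·5 + -3·1 = 74
  a_5 = -3·74 + -2·-29 + -3·5 = -179
  a_6 = -3·-179 + -2·74 + -3·-29 = 476
  a_7 = -3·476 + -2·-179 + -3·74 = -1292
  a_8 = -3·-1292 + -2·476 + -3·-179 = 3461
  a_9 = -3·3461 + -2·-1292 + -3·476 = -9227
  a_10 = -3·-9227 + -2·3461 + -3·-1292 = 24635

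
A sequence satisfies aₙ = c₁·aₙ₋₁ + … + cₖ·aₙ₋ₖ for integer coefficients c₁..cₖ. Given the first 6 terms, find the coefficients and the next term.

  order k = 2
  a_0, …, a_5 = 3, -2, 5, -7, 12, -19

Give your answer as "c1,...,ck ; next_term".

  a_2 = -1·-2 + 1·3 = 5
  a_3 = -1·5 + 1·-2 = -7
  a_4 = -1·-7 + 1·5 = 12
  a_5 = -1·12 + 1·-7 = -19
  a_6 = -1·-19 + 1·12 = 31

-1,1 ; 31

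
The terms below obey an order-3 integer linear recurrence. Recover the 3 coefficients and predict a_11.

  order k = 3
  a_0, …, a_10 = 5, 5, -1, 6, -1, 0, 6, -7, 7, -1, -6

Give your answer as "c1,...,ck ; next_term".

  a_3 = -1·-1 + 0·5 + 1·5 = 6
  a_4 = -1·6 + 0·-1 + 1·5 = -1
  a_5 = -1·-1 + 0·6 + 1·-1 = 0
  a_6 = -1·0 + 0·-1 + 1·6 = 6
  a_7 = -1·6 + 0·0 + 1·-1 = -7
  a_8 = -1·-7 + 0·6 + 1·0 = 7
  a_9 = -1·7 + 0·-7 + 1·6 = -1
  a_10 = -1·-1 + 0·7 + 1·-7 = -6
  a_11 = -1·-6 + 0·-1 + 1·7 = 13

-1,0,1 ; 13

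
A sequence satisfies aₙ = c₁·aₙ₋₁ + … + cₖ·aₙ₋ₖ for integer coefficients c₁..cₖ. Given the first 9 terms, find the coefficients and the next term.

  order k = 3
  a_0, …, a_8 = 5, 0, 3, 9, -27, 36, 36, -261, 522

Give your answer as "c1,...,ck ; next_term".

  a_3 = -2·3 + -3·0 + 3·5 = 9
  a_4 = -2·9 + -3·3 + 3·0 = -27
  a_5 = -2·-27 + -3·9 + 3·3 = 36
  a_6 = -2·36 + -3·-27 + 3·9 = 36
  a_7 = -2·36 + -3·36 + 3·-27 = -261
  a_8 = -2·-261 + -3·36 + 3·36 = 522
  a_9 = -2·522 + -3·-261 + 3·36 = -153

-2,-3,3 ; -153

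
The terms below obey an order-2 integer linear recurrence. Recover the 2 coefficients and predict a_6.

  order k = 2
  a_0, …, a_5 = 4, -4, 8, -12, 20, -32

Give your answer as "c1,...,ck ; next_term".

-1,1 ; 52

  a_2 = -1·-4 + 1·4 = 8
  a_3 = -1·8 + 1·-4 = -12
  a_4 = -1·-12 + 1·8 = 20
  a_5 = -1·20 + 1·-12 = -32
  a_6 = -1·-32 + 1·20 = 52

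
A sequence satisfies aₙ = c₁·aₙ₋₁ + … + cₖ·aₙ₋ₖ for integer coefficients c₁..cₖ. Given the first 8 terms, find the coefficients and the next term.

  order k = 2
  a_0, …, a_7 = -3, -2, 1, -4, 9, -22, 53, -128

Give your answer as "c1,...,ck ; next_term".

  a_2 = -2·-2 + 1·-3 = 1
  a_3 = -2·1 + 1·-2 = -4
  a_4 = -2·-4 + 1·1 = 9
  a_5 = -2·9 + 1·-4 = -22
  a_6 = -2·-22 + 1·9 = 53
  a_7 = -2·53 + 1·-22 = -128
  a_8 = -2·-128 + 1·53 = 309

-2,1 ; 309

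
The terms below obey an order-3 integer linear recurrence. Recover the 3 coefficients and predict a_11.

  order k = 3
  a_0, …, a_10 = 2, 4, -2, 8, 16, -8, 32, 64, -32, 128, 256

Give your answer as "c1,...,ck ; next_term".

0,0,4 ; -128

  a_3 = 0·-2 + 0·4 + 4·2 = 8
  a_4 = 0·8 + 0·-2 + 4·4 = 16
  a_5 = 0·16 + 0·8 + 4·-2 = -8
  a_6 = 0·-8 + 0·16 + 4·8 = 32
  a_7 = 0·32 + 0·-8 + 4·16 = 64
  a_8 = 0·64 + 0·32 + 4·-8 = -32
  a_9 = 0·-32 + 0·64 + 4·32 = 128
  a_10 = 0·128 + 0·-32 + 4·64 = 256
  a_11 = 0·256 + 0·128 + 4·-32 = -128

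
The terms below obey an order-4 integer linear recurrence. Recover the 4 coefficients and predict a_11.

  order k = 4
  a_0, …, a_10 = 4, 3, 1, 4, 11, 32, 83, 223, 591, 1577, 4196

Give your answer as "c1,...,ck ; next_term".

2,2,-1,1 ; 11178

  a_4 = 2·4 + 2·1 + -1·3 + 1·4 = 11
  a_5 = 2·11 + 2·4 + -1·1 + 1·3 = 32
  a_6 = 2·32 + 2·11 + -1·4 + 1·1 = 83
  a_7 = 2·83 + 2·32 + -1·11 + 1·4 = 223
  a_8 = 2·223 + 2·83 + -1·32 + 1·11 = 591
  a_9 = 2·591 + 2·223 + -1·83 + 1·32 = 1577
  a_10 = 2·1577 + 2·591 + -1·223 + 1·83 = 4196
  a_11 = 2·4196 + 2·1577 + -1·591 + 1·223 = 11178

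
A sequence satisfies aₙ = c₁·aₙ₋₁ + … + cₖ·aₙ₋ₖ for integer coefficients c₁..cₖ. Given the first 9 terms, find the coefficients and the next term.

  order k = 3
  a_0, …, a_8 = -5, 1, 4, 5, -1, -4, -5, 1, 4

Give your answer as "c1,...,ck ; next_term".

  a_3 = 0·4 + 0·1 + -1·-5 = 5
  a_4 = 0·5 + 0·4 + -1·1 = -1
  a_5 = 0·-1 + 0·5 + -1·4 = -4
  a_6 = 0·-4 + 0·-1 + -1·5 = -5
  a_7 = 0·-5 + 0·-4 + -1·-1 = 1
  a_8 = 0·1 + 0·-5 + -1·-4 = 4
  a_9 = 0·4 + 0·1 + -1·-5 = 5

0,0,-1 ; 5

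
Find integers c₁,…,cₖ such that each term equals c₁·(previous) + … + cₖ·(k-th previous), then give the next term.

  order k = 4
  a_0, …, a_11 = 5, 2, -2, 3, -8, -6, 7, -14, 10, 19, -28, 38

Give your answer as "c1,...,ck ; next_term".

0,0,1,-2 ; -1

  a_4 = 0·3 + 0·-2 + 1·2 + -2·5 = -8
  a_5 = 0·-8 + 0·3 + 1·-2 + -2·2 = -6
  a_6 = 0·-6 + 0·-8 + 1·3 + -2·-2 = 7
  a_7 = 0·7 + 0·-6 + 1·-8 + -2·3 = -14
  a_8 = 0·-14 + 0·7 + 1·-6 + -2·-8 = 10
  a_9 = 0·10 + 0·-14 + 1·7 + -2·-6 = 19
  a_10 = 0·19 + 0·10 + 1·-14 + -2·7 = -28
  a_11 = 0·-28 + 0·19 + 1·10 + -2·-14 = 38
  a_12 = 0·38 + 0·-28 + 1·19 + -2·10 = -1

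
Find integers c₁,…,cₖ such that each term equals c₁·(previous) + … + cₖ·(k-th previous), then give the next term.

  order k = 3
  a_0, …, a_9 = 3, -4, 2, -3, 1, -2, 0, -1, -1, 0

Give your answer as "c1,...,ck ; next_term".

  a_3 = -1·2 + 1·-4 + 1·3 = -3
  a_4 = -1·-3 + 1·2 + 1·-4 = 1
  a_5 = -1·1 + 1·-3 + 1·2 = -2
  a_6 = -1·-2 + 1·1 + 1·-3 = 0
  a_7 = -1·0 + 1·-2 + 1·1 = -1
  a_8 = -1·-1 + 1·0 + 1·-2 = -1
  a_9 = -1·-1 + 1·-1 + 1·0 = 0
  a_10 = -1·0 + 1·-1 + 1·-1 = -2

-1,1,1 ; -2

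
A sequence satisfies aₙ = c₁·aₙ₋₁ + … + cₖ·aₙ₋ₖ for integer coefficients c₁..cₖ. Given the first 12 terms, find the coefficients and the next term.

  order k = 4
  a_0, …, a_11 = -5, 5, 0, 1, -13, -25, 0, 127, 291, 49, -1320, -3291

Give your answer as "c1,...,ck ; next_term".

  a_4 = 2·1 + -4·0 + -2·5 + 1·-5 = -13
  a_5 = 2·-13 + -4·1 + -2·0 + 1·5 = -25
  a_6 = 2·-25 + -4·-13 + -2·1 + 1·0 = 0
  a_7 = 2·0 + -4·-25 + -2·-13 + 1·1 = 127
  a_8 = 2·127 + -4·0 + -2·-25 + 1·-13 = 291
  a_9 = 2·291 + -4·127 + -2·0 + 1·-25 = 49
  a_10 = 2·49 + -4·291 + -2·127 + 1·0 = -1320
  a_11 = 2·-1320 + -4·49 + -2·291 + 1·127 = -3291
  a_12 = 2·-3291 + -4·-1320 + -2·49 + 1·291 = -1109

2,-4,-2,1 ; -1109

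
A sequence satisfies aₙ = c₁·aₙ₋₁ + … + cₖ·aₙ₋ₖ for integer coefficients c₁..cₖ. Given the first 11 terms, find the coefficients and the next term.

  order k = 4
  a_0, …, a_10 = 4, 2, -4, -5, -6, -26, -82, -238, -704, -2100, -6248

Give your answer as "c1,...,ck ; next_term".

  a_4 = 2·-5 + 2·-4 + 2·2 + 2·4 = -6
  a_5 = 2·-6 + 2·-5 + 2·-4 + 2·2 = -26
  a_6 = 2·-26 + 2·-6 + 2·-5 + 2·-4 = -82
  a_7 = 2·-82 + 2·-26 + 2·-6 + 2·-5 = -238
  a_8 = 2·-238 + 2·-82 + 2·-26 + 2·-6 = -704
  a_9 = 2·-704 + 2·-238 + 2·-82 + 2·-26 = -2100
  a_10 = 2·-2100 + 2·-704 + 2·-238 + 2·-82 = -6248
  a_11 = 2·-6248 + 2·-2100 + 2·-704 + 2·-238 = -18580

2,2,2,2 ; -18580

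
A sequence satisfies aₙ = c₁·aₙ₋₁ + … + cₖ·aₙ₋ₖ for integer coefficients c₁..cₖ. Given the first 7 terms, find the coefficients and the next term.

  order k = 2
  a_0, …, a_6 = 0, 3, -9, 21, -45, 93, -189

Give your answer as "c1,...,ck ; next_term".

-3,-2 ; 381

  a_2 = -3·3 + -2·0 = -9
  a_3 = -3·-9 + -2·3 = 21
  a_4 = -3·21 + -2·-9 = -45
  a_5 = -3·-45 + -2·21 = 93
  a_6 = -3·93 + -2·-45 = -189
  a_7 = -3·-189 + -2·93 = 381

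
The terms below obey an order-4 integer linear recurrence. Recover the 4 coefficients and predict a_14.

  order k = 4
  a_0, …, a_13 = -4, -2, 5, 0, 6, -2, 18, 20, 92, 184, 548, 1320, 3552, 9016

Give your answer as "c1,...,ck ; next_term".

  a_4 = 2·0 + 2·5 + -2·-2 + 2·-4 = 6
  a_5 = 2·6 + 2·0 + -2·5 + 2·-2 = -2
  a_6 = 2·-2 + 2·6 + -2·0 + 2·5 = 18
  a_7 = 2·18 + 2·-2 + -2·6 + 2·0 = 20
  a_8 = 2·20 + 2·18 + -2·-2 + 2·6 = 92
  a_9 = 2·92 + 2·20 + -2·18 + 2·-2 = 184
  a_10 = 2·184 + 2·92 + -2·20 + 2·18 = 548
  a_11 = 2·548 + 2·184 + -2·92 + 2·20 = 1320
  a_12 = 2·1320 + 2·548 + -2·184 + 2·92 = 3552
  a_13 = 2·3552 + 2·1320 + -2·548 + 2·184 = 9016
  a_14 = 2·9016 + 2·3552 + -2·1320 + 2·548 = 23592

2,2,-2,2 ; 23592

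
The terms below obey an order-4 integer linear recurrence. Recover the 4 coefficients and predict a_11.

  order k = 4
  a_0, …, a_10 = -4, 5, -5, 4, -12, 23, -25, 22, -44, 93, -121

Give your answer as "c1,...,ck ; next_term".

-1,-1,-1,2 ; 116

  a_4 = -1·4 + -1·-5 + -1·5 + 2·-4 = -12
  a_5 = -1·-12 + -1·4 + -1·-5 + 2·5 = 23
  a_6 = -1·23 + -1·-12 + -1·4 + 2·-5 = -25
  a_7 = -1·-25 + -1·23 + -1·-12 + 2·4 = 22
  a_8 = -1·22 + -1·-25 + -1·23 + 2·-12 = -44
  a_9 = -1·-44 + -1·22 + -1·-25 + 2·23 = 93
  a_10 = -1·93 + -1·-44 + -1·22 + 2·-25 = -121
  a_11 = -1·-121 + -1·93 + -1·-44 + 2·22 = 116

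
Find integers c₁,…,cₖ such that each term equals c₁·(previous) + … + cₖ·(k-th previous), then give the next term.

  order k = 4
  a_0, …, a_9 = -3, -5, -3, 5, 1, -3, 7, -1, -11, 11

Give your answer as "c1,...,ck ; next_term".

0,-1,1,-1 ; 3

  a_4 = 0·5 + -1·-3 + 1·-5 + -1·-3 = 1
  a_5 = 0·1 + -1·5 + 1·-3 + -1·-5 = -3
  a_6 = 0·-3 + -1·1 + 1·5 + -1·-3 = 7
  a_7 = 0·7 + -1·-3 + 1·1 + -1·5 = -1
  a_8 = 0·-1 + -1·7 + 1·-3 + -1·1 = -11
  a_9 = 0·-11 + -1·-1 + 1·7 + -1·-3 = 11
  a_10 = 0·11 + -1·-11 + 1·-1 + -1·7 = 3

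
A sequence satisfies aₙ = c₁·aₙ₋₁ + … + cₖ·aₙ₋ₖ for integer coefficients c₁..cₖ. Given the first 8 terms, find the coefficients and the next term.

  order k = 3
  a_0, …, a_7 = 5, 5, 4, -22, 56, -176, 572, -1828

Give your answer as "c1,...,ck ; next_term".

-3,0,-2 ; 5836

  a_3 = -3·4 + 0·5 + -2·5 = -22
  a_4 = -3·-22 + 0·4 + -2·5 = 56
  a_5 = -3·56 + 0·-22 + -2·4 = -176
  a_6 = -3·-176 + 0·56 + -2·-22 = 572
  a_7 = -3·572 + 0·-176 + -2·56 = -1828
  a_8 = -3·-1828 + 0·572 + -2·-176 = 5836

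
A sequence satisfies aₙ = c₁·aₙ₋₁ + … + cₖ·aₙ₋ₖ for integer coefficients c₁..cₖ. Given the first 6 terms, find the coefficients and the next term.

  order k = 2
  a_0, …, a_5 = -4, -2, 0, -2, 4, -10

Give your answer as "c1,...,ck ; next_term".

-2,1 ; 24

  a_2 = -2·-2 + 1·-4 = 0
  a_3 = -2·0 + 1·-2 = -2
  a_4 = -2·-2 + 1·0 = 4
  a_5 = -2·4 + 1·-2 = -10
  a_6 = -2·-10 + 1·4 = 24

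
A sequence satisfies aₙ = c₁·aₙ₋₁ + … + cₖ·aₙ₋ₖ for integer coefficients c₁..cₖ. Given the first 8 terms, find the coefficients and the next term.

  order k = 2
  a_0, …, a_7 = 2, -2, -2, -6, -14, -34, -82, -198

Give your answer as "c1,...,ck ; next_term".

2,1 ; -478

  a_2 = 2·-2 + 1·2 = -2
  a_3 = 2·-2 + 1·-2 = -6
  a_4 = 2·-6 + 1·-2 = -14
  a_5 = 2·-14 + 1·-6 = -34
  a_6 = 2·-34 + 1·-14 = -82
  a_7 = 2·-82 + 1·-34 = -198
  a_8 = 2·-198 + 1·-82 = -478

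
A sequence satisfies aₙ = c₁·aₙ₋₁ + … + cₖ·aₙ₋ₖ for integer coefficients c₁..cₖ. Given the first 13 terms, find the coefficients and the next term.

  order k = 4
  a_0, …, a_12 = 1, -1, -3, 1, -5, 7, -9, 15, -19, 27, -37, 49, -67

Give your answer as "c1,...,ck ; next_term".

-1,1,0,-1 ; 89

  a_4 = -1·1 + 1·-3 + 0·-1 + -1·1 = -5
  a_5 = -1·-5 + 1·1 + 0·-3 + -1·-1 = 7
  a_6 = -1·7 + 1·-5 + 0·1 + -1·-3 = -9
  a_7 = -1·-9 + 1·7 + 0·-5 + -1·1 = 15
  a_8 = -1·15 + 1·-9 + 0·7 + -1·-5 = -19
  a_9 = -1·-19 + 1·15 + 0·-9 + -1·7 = 27
  a_10 = -1·27 + 1·-19 + 0·15 + -1·-9 = -37
  a_11 = -1·-37 + 1·27 + 0·-19 + -1·15 = 49
  a_12 = -1·49 + 1·-37 + 0·27 + -1·-19 = -67
  a_13 = -1·-67 + 1·49 + 0·-37 + -1·27 = 89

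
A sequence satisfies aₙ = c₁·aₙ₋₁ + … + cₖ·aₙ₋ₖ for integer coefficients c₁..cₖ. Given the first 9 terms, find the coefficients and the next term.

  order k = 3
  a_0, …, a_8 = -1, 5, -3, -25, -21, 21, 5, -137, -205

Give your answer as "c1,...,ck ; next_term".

  a_3 = 2·-3 + -3·5 + 4·-1 = -25
  a_4 = 2·-25 + -3·-3 + 4·5 = -21
  a_5 = 2·-21 + -3·-25 + 4·-3 = 21
  a_6 = 2·21 + -3·-21 + 4·-25 = 5
  a_7 = 2·5 + -3·21 + 4·-21 = -137
  a_8 = 2·-137 + -3·5 + 4·21 = -205
  a_9 = 2·-205 + -3·-137 + 4·5 = 21

2,-3,4 ; 21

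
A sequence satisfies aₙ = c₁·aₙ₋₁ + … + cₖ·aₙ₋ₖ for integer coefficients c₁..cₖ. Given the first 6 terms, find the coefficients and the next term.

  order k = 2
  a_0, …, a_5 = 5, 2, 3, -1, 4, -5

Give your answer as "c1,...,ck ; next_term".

-1,1 ; 9

  a_2 = -1·2 + 1·5 = 3
  a_3 = -1·3 + 1·2 = -1
  a_4 = -1·-1 + 1·3 = 4
  a_5 = -1·4 + 1·-1 = -5
  a_6 = -1·-5 + 1·4 = 9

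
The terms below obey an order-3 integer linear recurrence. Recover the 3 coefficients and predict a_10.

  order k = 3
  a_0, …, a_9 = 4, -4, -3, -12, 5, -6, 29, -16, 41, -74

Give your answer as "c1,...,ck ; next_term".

0,1,-2 ; 73

  a_3 = 0·-3 + 1·-4 + -2·4 = -12
  a_4 = 0·-12 + 1·-3 + -2·-4 = 5
  a_5 = 0·5 + 1·-12 + -2·-3 = -6
  a_6 = 0·-6 + 1·5 + -2·-12 = 29
  a_7 = 0·29 + 1·-6 + -2·5 = -16
  a_8 = 0·-16 + 1·29 + -2·-6 = 41
  a_9 = 0·41 + 1·-16 + -2·29 = -74
  a_10 = 0·-74 + 1·41 + -2·-16 = 73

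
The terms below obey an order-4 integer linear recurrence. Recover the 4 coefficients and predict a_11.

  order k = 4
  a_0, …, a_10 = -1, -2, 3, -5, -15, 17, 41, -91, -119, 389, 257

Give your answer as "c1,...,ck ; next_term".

  a_4 = 0·-5 + -3·3 + 2·-2 + 2·-1 = -15
  a_5 = 0·-15 + -3·-5 + 2·3 + 2·-2 = 17
  a_6 = 0·17 + -3·-15 + 2·-5 + 2·3 = 41
  a_7 = 0·41 + -3·17 + 2·-15 + 2·-5 = -91
  a_8 = 0·-91 + -3·41 + 2·17 + 2·-15 = -119
  a_9 = 0·-119 + -3·-91 + 2·41 + 2·17 = 389
  a_10 = 0·389 + -3·-119 + 2·-91 + 2·41 = 257
  a_11 = 0·257 + -3·389 + 2·-119 + 2·-91 = -1587

0,-3,2,2 ; -1587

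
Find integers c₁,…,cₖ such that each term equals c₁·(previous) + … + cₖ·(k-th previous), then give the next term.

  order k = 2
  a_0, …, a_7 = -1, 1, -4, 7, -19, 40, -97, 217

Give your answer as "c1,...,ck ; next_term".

  a_2 = -1·1 + 3·-1 = -4
  a_3 = -1·-4 + 3·1 = 7
  a_4 = -1·7 + 3·-4 = -19
  a_5 = -1·-19 + 3·7 = 40
  a_6 = -1·40 + 3·-19 = -97
  a_7 = -1·-97 + 3·40 = 217
  a_8 = -1·217 + 3·-97 = -508

-1,3 ; -508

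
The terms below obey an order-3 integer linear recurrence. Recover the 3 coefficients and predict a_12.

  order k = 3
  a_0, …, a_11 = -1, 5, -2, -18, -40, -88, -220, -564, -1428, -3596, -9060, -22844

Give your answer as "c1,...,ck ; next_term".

3,-2,2 ; -57604

  a_3 = 3·-2 + -2·5 + 2·-1 = -18
  a_4 = 3·-18 + -2·-2 + 2·5 = -40
  a_5 = 3·-40 + -2·-18 + 2·-2 = -88
  a_6 = 3·-88 + -2·-40 + 2·-18 = -220
  a_7 = 3·-220 + -2·-88 + 2·-40 = -564
  a_8 = 3·-564 + -2·-220 + 2·-88 = -1428
  a_9 = 3·-1428 + -2·-564 + 2·-220 = -3596
  a_10 = 3·-3596 + -2·-1428 + 2·-564 = -9060
  a_11 = 3·-9060 + -2·-3596 + 2·-1428 = -22844
  a_12 = 3·-22844 + -2·-9060 + 2·-3596 = -57604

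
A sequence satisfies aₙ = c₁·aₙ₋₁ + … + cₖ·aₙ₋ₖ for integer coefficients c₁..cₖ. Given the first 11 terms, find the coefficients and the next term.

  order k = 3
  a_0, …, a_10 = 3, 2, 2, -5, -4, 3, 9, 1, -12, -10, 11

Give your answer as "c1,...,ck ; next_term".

0,-1,-1 ; 22

  a_3 = 0·2 + -1·2 + -1·3 = -5
  a_4 = 0·-5 + -1·2 + -1·2 = -4
  a_5 = 0·-4 + -1·-5 + -1·2 = 3
  a_6 = 0·3 + -1·-4 + -1·-5 = 9
  a_7 = 0·9 + -1·3 + -1·-4 = 1
  a_8 = 0·1 + -1·9 + -1·3 = -12
  a_9 = 0·-12 + -1·1 + -1·9 = -10
  a_10 = 0·-10 + -1·-12 + -1·1 = 11
  a_11 = 0·11 + -1·-10 + -1·-12 = 22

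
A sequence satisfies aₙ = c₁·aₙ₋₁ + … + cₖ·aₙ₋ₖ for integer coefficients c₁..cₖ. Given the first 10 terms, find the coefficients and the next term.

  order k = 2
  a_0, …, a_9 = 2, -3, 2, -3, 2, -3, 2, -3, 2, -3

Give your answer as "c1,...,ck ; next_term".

  a_2 = 0·-3 + 1·2 = 2
  a_3 = 0·2 + 1·-3 = -3
  a_4 = 0·-3 + 1·2 = 2
  a_5 = 0·2 + 1·-3 = -3
  a_6 = 0·-3 + 1·2 = 2
  a_7 = 0·2 + 1·-3 = -3
  a_8 = 0·-3 + 1·2 = 2
  a_9 = 0·2 + 1·-3 = -3
  a_10 = 0·-3 + 1·2 = 2

0,1 ; 2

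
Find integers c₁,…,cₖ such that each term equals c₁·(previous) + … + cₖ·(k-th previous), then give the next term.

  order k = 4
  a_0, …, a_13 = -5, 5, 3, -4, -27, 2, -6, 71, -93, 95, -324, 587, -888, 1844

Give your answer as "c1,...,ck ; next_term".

  a_4 = 0·-4 + 1·3 + -3·5 + 3·-5 = -27
  a_5 = 0·-27 + 1·-4 + -3·3 + 3·5 = 2
  a_6 = 0·2 + 1·-27 + -3·-4 + 3·3 = -6
  a_7 = 0·-6 + 1·2 + -3·-27 + 3·-4 = 71
  a_8 = 0·71 + 1·-6 + -3·2 + 3·-27 = -93
  a_9 = 0·-93 + 1·71 + -3·-6 + 3·2 = 95
  a_10 = 0·95 + 1·-93 + -3·71 + 3·-6 = -324
  a_11 = 0·-324 + 1·95 + -3·-93 + 3·71 = 587
  a_12 = 0·587 + 1·-324 + -3·95 + 3·-93 = -888
  a_13 = 0·-888 + 1·587 + -3·-324 + 3·95 = 1844
  a_14 = 0·1844 + 1·-888 + -3·587 + 3·-324 = -3621

0,1,-3,3 ; -3621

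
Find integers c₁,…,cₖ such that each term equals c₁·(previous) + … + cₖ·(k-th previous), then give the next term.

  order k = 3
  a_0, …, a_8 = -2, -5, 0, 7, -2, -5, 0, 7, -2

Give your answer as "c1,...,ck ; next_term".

-1,-1,-1 ; -5

  a_3 = -1·0 + -1·-5 + -1·-2 = 7
  a_4 = -1·7 + -1·0 + -1·-5 = -2
  a_5 = -1·-2 + -1·7 + -1·0 = -5
  a_6 = -1·-5 + -1·-2 + -1·7 = 0
  a_7 = -1·0 + -1·-5 + -1·-2 = 7
  a_8 = -1·7 + -1·0 + -1·-5 = -2
  a_9 = -1·-2 + -1·7 + -1·0 = -5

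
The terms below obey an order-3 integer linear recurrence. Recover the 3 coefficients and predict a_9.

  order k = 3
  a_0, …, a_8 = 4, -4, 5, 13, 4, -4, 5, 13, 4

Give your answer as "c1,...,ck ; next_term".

  a_3 = 1·5 + -1·-4 + 1·4 = 13
  a_4 = 1·13 + -1·5 + 1·-4 = 4
  a_5 = 1·4 + -1·13 + 1·5 = -4
  a_6 = 1·-4 + -1·4 + 1·13 = 5
  a_7 = 1·5 + -1·-4 + 1·4 = 13
  a_8 = 1·13 + -1·5 + 1·-4 = 4
  a_9 = 1·4 + -1·13 + 1·5 = -4

1,-1,1 ; -4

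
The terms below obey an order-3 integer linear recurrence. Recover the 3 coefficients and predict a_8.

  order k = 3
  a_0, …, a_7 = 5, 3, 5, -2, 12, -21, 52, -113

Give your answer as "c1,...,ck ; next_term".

-2,1,1 ; 257

  a_3 = -2·5 + 1·3 + 1·5 = -2
  a_4 = -2·-2 + 1·5 + 1·3 = 12
  a_5 = -2·12 + 1·-2 + 1·5 = -21
  a_6 = -2·-21 + 1·12 + 1·-2 = 52
  a_7 = -2·52 + 1·-21 + 1·12 = -113
  a_8 = -2·-113 + 1·52 + 1·-21 = 257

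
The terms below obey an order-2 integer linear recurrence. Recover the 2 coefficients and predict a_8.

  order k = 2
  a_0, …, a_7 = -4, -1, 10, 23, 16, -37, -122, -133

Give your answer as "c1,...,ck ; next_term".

2,-3 ; 100

  a_2 = 2·-1 + -3·-4 = 10
  a_3 = 2·10 + -3·-1 = 23
  a_4 = 2·23 + -3·10 = 16
  a_5 = 2·16 + -3·23 = -37
  a_6 = 2·-37 + -3·16 = -122
  a_7 = 2·-122 + -3·-37 = -133
  a_8 = 2·-133 + -3·-122 = 100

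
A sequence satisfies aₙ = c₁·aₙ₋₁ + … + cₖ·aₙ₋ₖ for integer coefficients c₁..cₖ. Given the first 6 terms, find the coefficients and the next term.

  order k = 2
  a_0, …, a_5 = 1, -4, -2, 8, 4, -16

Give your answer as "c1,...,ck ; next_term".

0,-2 ; -8

  a_2 = 0·-4 + -2·1 = -2
  a_3 = 0·-2 + -2·-4 = 8
  a_4 = 0·8 + -2·-2 = 4
  a_5 = 0·4 + -2·8 = -16
  a_6 = 0·-16 + -2·4 = -8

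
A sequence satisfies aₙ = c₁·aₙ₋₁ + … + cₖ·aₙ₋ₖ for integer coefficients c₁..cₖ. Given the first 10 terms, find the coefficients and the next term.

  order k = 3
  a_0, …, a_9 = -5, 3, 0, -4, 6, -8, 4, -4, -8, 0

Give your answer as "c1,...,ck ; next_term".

0,2,2 ; -24

  a_3 = 0·0 + 2·3 + 2·-5 = -4
  a_4 = 0·-4 + 2·0 + 2·3 = 6
  a_5 = 0·6 + 2·-4 + 2·0 = -8
  a_6 = 0·-8 + 2·6 + 2·-4 = 4
  a_7 = 0·4 + 2·-8 + 2·6 = -4
  a_8 = 0·-4 + 2·4 + 2·-8 = -8
  a_9 = 0·-8 + 2·-4 + 2·4 = 0
  a_10 = 0·0 + 2·-8 + 2·-4 = -24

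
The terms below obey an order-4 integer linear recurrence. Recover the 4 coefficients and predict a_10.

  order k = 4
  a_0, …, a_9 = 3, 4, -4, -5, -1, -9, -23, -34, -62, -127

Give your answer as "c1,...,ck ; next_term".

  a_4 = 2·-5 + -1·-4 + 2·4 + -1·3 = -1
  a_5 = 2·-1 + -1·-5 + 2·-4 + -1·4 = -9
  a_6 = 2·-9 + -1·-1 + 2·-5 + -1·-4 = -23
  a_7 = 2·-23 + -1·-9 + 2·-1 + -1·-5 = -34
  a_8 = 2·-34 + -1·-23 + 2·-9 + -1·-1 = -62
  a_9 = 2·-62 + -1·-34 + 2·-23 + -1·-9 = -127
  a_10 = 2·-127 + -1·-62 + 2·-34 + -1·-23 = -237

2,-1,2,-1 ; -237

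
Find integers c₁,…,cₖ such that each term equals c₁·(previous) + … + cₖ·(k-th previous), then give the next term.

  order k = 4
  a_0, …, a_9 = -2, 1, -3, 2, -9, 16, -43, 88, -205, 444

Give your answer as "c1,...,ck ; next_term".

  a_4 = -2·2 + 1·-3 + 2·1 + 2·-2 = -9
  a_5 = -2·-9 + 1·2 + 2·-3 + 2·1 = 16
  a_6 = -2·16 + 1·-9 + 2·2 + 2·-3 = -43
  a_7 = -2·-43 + 1·16 + 2·-9 + 2·2 = 88
  a_8 = -2·88 + 1·-43 + 2·16 + 2·-9 = -205
  a_9 = -2·-205 + 1·88 + 2·-43 + 2·16 = 444
  a_10 = -2·444 + 1·-205 + 2·88 + 2·-43 = -1003

-2,1,2,2 ; -1003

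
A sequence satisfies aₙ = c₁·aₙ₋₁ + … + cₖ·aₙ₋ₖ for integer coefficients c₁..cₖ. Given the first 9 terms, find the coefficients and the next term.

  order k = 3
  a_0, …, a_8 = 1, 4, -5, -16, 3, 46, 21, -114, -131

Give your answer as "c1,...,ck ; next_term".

1,-3,1 ; 232

  a_3 = 1·-5 + -3·4 + 1·1 = -16
  a_4 = 1·-16 + -3·-5 + 1·4 = 3
  a_5 = 1·3 + -3·-16 + 1·-5 = 46
  a_6 = 1·46 + -3·3 + 1·-16 = 21
  a_7 = 1·21 + -3·46 + 1·3 = -114
  a_8 = 1·-114 + -3·21 + 1·46 = -131
  a_9 = 1·-131 + -3·-114 + 1·21 = 232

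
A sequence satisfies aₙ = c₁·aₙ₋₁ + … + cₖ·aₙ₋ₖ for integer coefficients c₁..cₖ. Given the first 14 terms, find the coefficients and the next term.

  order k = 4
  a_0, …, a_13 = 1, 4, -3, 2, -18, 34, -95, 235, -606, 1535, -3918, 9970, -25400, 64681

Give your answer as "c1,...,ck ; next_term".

-1,3,-2,1 ; -164739

  a_4 = -1·2 + 3·-3 + -2·4 + 1·1 = -18
  a_5 = -1·-18 + 3·2 + -2·-3 + 1·4 = 34
  a_6 = -1·34 + 3·-18 + -2·2 + 1·-3 = -95
  a_7 = -1·-95 + 3·34 + -2·-18 + 1·2 = 235
  a_8 = -1·235 + 3·-95 + -2·34 + 1·-18 = -606
  a_9 = -1·-606 + 3·235 + -2·-95 + 1·34 = 1535
  a_10 = -1·1535 + 3·-606 + -2·235 + 1·-95 = -3918
  a_11 = -1·-3918 + 3·1535 + -2·-606 + 1·235 = 9970
  a_12 = -1·9970 + 3·-3918 + -2·1535 + 1·-606 = -25400
  a_13 = -1·-25400 + 3·9970 + -2·-3918 + 1·1535 = 64681
  a_14 = -1·64681 + 3·-25400 + -2·9970 + 1·-3918 = -164739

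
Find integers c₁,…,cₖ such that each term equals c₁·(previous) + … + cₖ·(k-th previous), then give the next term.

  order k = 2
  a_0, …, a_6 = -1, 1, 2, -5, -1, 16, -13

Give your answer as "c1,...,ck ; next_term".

  a_2 = -1·1 + -3·-1 = 2
  a_3 = -1·2 + -3·1 = -5
  a_4 = -1·-5 + -3·2 = -1
  a_5 = -1·-1 + -3·-5 = 16
  a_6 = -1·16 + -3·-1 = -13
  a_7 = -1·-13 + -3·16 = -35

-1,-3 ; -35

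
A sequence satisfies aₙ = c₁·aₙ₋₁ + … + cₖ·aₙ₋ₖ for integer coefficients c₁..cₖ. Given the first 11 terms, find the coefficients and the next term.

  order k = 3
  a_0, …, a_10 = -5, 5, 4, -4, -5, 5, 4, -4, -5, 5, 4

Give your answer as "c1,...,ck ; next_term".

  a_3 = -1·4 + -1·5 + -1·-5 = -4
  a_4 = -1·-4 + -1·4 + -1·5 = -5
  a_5 = -1·-5 + -1·-4 + -1·4 = 5
  a_6 = -1·5 + -1·-5 + -1·-4 = 4
  a_7 = -1·4 + -1·5 + -1·-5 = -4
  a_8 = -1·-4 + -1·4 + -1·5 = -5
  a_9 = -1·-5 + -1·-4 + -1·4 = 5
  a_10 = -1·5 + -1·-5 + -1·-4 = 4
  a_11 = -1·4 + -1·5 + -1·-5 = -4

-1,-1,-1 ; -4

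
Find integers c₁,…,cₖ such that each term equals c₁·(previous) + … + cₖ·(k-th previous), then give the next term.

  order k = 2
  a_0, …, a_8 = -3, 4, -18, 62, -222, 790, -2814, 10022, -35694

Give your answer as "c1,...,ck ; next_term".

-3,2 ; 127126

  a_2 = -3·4 + 2·-3 = -18
  a_3 = -3·-18 + 2·4 = 62
  a_4 = -3·62 + 2·-18 = -222
  a_5 = -3·-222 + 2·62 = 790
  a_6 = -3·790 + 2·-222 = -2814
  a_7 = -3·-2814 + 2·790 = 10022
  a_8 = -3·10022 + 2·-2814 = -35694
  a_9 = -3·-35694 + 2·10022 = 127126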